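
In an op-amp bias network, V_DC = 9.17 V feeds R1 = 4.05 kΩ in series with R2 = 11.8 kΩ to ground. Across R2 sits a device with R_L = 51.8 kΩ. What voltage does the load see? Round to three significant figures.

R2 ‖ R_L = (11.8 × 51.8)/(11.8 + 51.8) = 9.611 kΩ.
Voltage divider with the loaded lower leg: V_out = 9.17 × 9.611/(4.05 + 9.611) = 9.17 × 0.7035 = 6.451 V.
(Unloaded it would be 6.83 V; the load pulls it down.)

V_out ≈ 6.45 V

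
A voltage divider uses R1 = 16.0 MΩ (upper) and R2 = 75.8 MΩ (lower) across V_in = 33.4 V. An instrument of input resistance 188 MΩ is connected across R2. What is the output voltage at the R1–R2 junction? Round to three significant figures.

The load sits in parallel with R2, giving an effective lower resistance R2' = R2·R_L/(R2+R_L) = 54.02 MΩ.
Then V_out = V_in · R2'/(R1 + R2') = 33.4 × 54.02/70.02 = 25.77 V.

V_out ≈ 25.8 V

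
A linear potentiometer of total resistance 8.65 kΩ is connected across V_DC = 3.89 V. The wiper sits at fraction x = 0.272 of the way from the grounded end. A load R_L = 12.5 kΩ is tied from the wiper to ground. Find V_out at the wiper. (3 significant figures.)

V_out ≈ 0.931 V

The pot divides into 6.297 kΩ above the wiper and 2.353 kΩ below.
R_L loads the lower segment: effective lower R = 1.980 kΩ.
Loaded-divider output: V_out = 3.89 × 0.2392 = 0.9306 V.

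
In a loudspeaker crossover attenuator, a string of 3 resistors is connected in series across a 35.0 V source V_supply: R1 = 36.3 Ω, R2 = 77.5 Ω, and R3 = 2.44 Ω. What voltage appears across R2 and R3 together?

V ≈ 24.1 V

Total series resistance ΣR = 36.3 + 77.5 + 2.44 = 116.2 Ω.
R_{R2..R3} = 77.5 + 2.44 = 79.94 Ω.
By the voltage-divider rule, V = 35.0 × 79.94/116.2 = 24.07 V.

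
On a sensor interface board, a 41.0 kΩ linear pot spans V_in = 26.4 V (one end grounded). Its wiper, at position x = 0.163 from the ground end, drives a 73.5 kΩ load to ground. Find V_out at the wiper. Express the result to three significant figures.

The pot divides into 34.32 kΩ above the wiper and 6.683 kΩ below.
Lower segment in parallel with the load: 6.683 ‖ 73.5 = 6.126 kΩ.
Then V_out = V_in · 6.126/(34.32 + 6.126) = 3.999 V.

V_out ≈ 4.00 V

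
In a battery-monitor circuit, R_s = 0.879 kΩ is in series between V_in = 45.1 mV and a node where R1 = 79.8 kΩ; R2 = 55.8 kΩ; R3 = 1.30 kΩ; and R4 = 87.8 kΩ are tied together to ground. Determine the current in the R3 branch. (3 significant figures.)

I ≈ 20.3 µA

Equivalent of the parallel group: R_p = 1.233 kΩ.
V_A = 45.1 × 1.233/2.112 = 26.33 mV.
Branch current I = V_A/R3 = 26.33/1.30 = 20.25 µA.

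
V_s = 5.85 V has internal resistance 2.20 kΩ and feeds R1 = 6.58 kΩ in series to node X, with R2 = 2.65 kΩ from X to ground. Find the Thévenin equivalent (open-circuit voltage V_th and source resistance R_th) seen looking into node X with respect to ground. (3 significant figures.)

R1' = 2.20 + 6.58 = 8.780 kΩ (source resistance + R1).
Open-circuit (no load on X): V_th = V_s · R2/(R1' + R2) = 5.85 × 2.65/(8.780 + 2.65) = 1.356 V.
Zeroing V_s shorts the top of R1' to ground, so R_th = R1' ‖ R2 = 2.036 kΩ.

V_th ≈ 1.36 V, R_th ≈ 2.04 kΩ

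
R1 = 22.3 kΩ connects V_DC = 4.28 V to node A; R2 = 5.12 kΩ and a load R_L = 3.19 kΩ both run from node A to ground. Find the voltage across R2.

V_out ≈ 0.347 V

First combine the lower leg with the load: R2 ‖ R_L = 1.965 kΩ.
Then V_out = V_DC · R2'/(R1 + R2') = 4.28 × 1.965/24.27 = 0.3467 V.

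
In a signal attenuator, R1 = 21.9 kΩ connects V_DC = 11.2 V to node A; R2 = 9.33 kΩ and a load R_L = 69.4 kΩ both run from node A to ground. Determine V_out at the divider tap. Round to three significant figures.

First combine the lower leg with the load: R2 ‖ R_L = 8.224 kΩ.
Now apply the divider: V_out = 11.2 × 0.2730 = 3.058 V.

V_out ≈ 3.06 V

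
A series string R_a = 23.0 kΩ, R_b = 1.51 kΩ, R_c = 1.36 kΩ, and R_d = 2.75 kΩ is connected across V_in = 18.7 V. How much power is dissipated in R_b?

P ≈ 0.645 mW

ΣR = 28.62 kΩ → I = 18.7/28.62 = 0.6534 mA.
V(R_b) = I·R = 0.9866 V; P = V·I = 0.9866 × 0.6534 = 0.6446 mW.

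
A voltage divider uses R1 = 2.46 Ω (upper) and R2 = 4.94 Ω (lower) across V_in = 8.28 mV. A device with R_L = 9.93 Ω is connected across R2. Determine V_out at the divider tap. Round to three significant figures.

V_out ≈ 4.74 mV

R2 ‖ R_L = (4.94 × 9.93)/(4.94 + 9.93) = 3.299 Ω.
Then V_out = V_in · R2'/(R1 + R2') = 8.28 × 3.299/5.759 = 4.743 mV.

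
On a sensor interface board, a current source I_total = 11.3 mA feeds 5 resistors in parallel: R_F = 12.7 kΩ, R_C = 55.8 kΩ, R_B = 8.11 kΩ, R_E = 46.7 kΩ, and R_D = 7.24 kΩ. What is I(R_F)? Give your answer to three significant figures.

I ≈ 2.34 mA

Total conductance ΣG = 1/12.7 + 1/55.8 + 1/8.11 + 1/46.7 + 1/7.24 = 0.3795 (units of 1/kΩ).
R_F takes the fraction G_k/ΣG = 0.07874/0.3795 = 0.2075, so I = 11.3 × 0.2075 = 2.345 mA.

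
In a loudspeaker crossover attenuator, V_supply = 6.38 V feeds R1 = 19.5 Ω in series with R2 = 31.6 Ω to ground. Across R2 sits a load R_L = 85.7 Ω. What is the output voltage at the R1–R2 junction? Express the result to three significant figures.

First combine the lower leg with the load: R2 ‖ R_L = 23.09 Ω.
Then V_out = V_supply · R2'/(R1 + R2') = 6.38 × 23.09/42.59 = 3.459 V.

V_out ≈ 3.46 V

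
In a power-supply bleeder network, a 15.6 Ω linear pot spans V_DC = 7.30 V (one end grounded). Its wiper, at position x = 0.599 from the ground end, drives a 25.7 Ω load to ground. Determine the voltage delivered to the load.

V_out ≈ 3.82 V

The pot divides into 6.256 Ω above the wiper and 9.344 Ω below.
Lower segment in parallel with the load: 9.344 ‖ 25.7 = 6.853 Ω.
Then V_out = V_DC · 6.853/(6.256 + 6.853) = 3.816 V.
(Unloaded: V_out = x·V_DC = 4.37 V.)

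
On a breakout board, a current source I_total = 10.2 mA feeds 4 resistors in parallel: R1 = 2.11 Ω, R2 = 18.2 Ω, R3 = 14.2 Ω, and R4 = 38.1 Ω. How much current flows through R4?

Conductances: ΣG = 1/2.11 + 1/18.2 + 1/14.2 + 1/38.1 = 0.6255 (1/Ω).
By the current-divider rule, I = I_total · G_k/ΣG = 10.2 × 0.04196 = 0.4280 mA.

I ≈ 0.428 mA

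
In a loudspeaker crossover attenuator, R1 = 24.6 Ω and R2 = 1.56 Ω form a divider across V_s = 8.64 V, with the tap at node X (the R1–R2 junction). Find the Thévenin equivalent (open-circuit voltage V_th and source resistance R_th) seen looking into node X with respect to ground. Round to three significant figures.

V_th is the unloaded tap voltage: V_s · R2/(R1+R2) = 8.64 × 0.05963 = 0.5152 V.
Zeroing V_s shorts the top of R1 to ground, so R_th = R1 ‖ R2 = 1.467 Ω.

V_th ≈ 0.515 V, R_th ≈ 1.47 Ω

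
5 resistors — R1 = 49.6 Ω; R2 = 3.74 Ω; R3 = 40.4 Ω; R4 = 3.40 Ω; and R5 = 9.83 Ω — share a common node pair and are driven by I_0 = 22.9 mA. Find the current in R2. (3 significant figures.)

I ≈ 8.65 mA

Conductances: ΣG = 1/49.6 + 1/3.74 + 1/40.4 + 1/3.40 + 1/9.83 = 0.7081 (1/Ω).
By the current-divider rule, I = I_0 · G_k/ΣG = 22.9 × 0.3776 = 8.647 mA.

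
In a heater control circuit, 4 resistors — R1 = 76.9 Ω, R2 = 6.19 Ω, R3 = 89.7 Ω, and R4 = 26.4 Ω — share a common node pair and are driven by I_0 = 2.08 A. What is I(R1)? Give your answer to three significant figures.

I ≈ 0.121 A

ΣG = 1/76.9 + 1/6.19 + 1/89.7 + 1/26.4 = 0.2236.
By the current-divider rule, I = I_0 · G_k/ΣG = 2.08 × 0.05816 = 0.1210 A.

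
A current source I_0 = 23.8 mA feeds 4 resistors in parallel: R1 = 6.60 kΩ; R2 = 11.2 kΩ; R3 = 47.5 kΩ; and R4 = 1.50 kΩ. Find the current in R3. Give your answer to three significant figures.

ΣG = 1/6.60 + 1/11.2 + 1/47.5 + 1/1.50 = 0.9285.
R3 takes the fraction G_k/ΣG = 0.02105/0.9285 = 0.02267, so I = 23.8 × 0.02267 = 0.5396 mA.

I ≈ 0.540 mA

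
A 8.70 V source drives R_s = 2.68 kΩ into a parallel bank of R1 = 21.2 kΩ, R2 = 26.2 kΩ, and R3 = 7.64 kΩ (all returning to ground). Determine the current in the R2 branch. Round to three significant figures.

I ≈ 0.210 mA

Combine the parallel branches: R_p = (1/21.2 + 1/26.2 + 1/7.64)⁻¹ = 4.625 kΩ.
V_A by voltage divider: V_A = 8.70 × 4.625/(2.68 + 4.625) = 5.508 V.
I(R2) = V_A / R2 = 5.508/26.2 = 0.2102 mA.
(Equivalently: I_total = 1.191 mA, then current-divider fraction G_k/ΣG = 0.1765.)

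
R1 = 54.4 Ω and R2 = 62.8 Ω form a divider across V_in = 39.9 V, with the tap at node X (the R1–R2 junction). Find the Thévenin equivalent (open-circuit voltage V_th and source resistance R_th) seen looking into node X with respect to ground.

With X open, the divider is unloaded: V_th = 39.9 × 62.8/117.2 = 21.38 V.
With V_in suppressed (replaced by a short), R_th = R1 ‖ R2 = (54.40 × 62.8)/(54.40 + 62.8) = 29.15 Ω.

V_th ≈ 21.4 V, R_th ≈ 29.1 Ω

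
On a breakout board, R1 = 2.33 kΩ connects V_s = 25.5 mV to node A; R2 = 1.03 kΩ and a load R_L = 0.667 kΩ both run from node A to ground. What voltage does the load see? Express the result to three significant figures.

V_out ≈ 3.77 mV

The load sits in parallel with R2, giving an effective lower resistance R2' = R2·R_L/(R2+R_L) = 0.4048 kΩ.
Then V_out = V_s · R2'/(R1 + R2') = 25.5 × 0.4048/2.735 = 3.775 mV.
(Unloaded it would be 7.82 mV; the load pulls it down.)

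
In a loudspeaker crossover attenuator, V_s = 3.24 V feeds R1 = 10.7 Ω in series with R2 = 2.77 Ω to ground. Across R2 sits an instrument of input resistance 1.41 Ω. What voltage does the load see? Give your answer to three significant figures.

V_out ≈ 0.260 V

First combine the lower leg with the load: R2 ‖ R_L = 0.9344 Ω.
Now apply the divider: V_out = 3.24 × 0.08031 = 0.2602 V.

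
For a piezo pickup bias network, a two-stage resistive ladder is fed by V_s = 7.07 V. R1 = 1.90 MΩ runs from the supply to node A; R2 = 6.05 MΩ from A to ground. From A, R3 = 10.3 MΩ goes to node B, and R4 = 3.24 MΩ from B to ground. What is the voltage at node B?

Looking into the second stage from A: R3 + R4 = 13.54 MΩ appears in parallel with R2.
R2 ‖ (R3+R4) = 4.182 MΩ.
V_A = 7.07 × 4.182/(1.90 + 4.182) = 4.861 V.
V_B = V_A × 0.2393 = 1.163 V.

V_B ≈ 1.16 V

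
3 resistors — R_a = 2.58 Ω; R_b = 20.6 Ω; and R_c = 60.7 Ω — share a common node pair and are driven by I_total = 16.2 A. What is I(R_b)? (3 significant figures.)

ΣG = 1/2.58 + 1/20.6 + 1/60.7 = 0.4526.
R_b takes the fraction G_k/ΣG = 0.04854/0.4526 = 0.1073, so I = 16.2 × 0.1073 = 1.737 A.

I ≈ 1.74 A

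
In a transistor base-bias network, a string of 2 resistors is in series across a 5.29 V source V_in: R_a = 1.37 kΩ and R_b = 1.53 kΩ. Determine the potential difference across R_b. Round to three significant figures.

V ≈ 2.79 V

ΣR = 1.37 + 1.53 = 2.900 kΩ.
V = V_in · R/ΣR = 5.29 × 0.5276 = 2.791 V.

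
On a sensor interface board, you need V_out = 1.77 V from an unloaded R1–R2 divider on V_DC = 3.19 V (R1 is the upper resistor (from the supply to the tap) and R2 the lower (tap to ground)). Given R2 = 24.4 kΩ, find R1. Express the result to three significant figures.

The divider ratio is R2/(R1+R2) = 1.77/3.19 = 0.5549.
R1 = R2·(1/k − 1) = 24.4 × 0.8023 = 19.58 kΩ.

R1 ≈ 19.6 kΩ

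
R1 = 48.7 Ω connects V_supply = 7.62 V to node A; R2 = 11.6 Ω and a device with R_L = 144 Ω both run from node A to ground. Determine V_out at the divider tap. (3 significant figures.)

R2 ‖ R_L = (11.6 × 144)/(11.6 + 144) = 10.74 Ω.
Voltage divider with the loaded lower leg: V_out = 7.62 × 10.74/(48.7 + 10.74) = 7.62 × 0.1806 = 1.376 V.

V_out ≈ 1.38 V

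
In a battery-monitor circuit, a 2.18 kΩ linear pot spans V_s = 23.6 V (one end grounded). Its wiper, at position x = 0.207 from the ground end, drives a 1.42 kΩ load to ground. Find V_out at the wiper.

Lower segment x·R_p = 0.4513 kΩ; upper segment (1−x)·R_p = 1.729 kΩ.
R_L loads the lower segment: effective lower R = 0.3424 kΩ.
Loaded-divider output: V_out = 23.6 × 0.1653 = 3.902 V.

V_out ≈ 3.90 V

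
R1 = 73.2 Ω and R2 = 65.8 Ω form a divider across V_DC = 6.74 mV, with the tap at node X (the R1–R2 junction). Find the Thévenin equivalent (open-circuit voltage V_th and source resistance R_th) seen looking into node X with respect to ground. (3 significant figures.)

Open-circuit (no load on X): V_th = V_DC · R2/(R1 + R2) = 6.74 × 65.8/(73.20 + 65.8) = 3.191 mV.
With V_DC suppressed (replaced by a short), R_th = R1 ‖ R2 = (73.20 × 65.8)/(73.20 + 65.8) = 34.65 Ω.

V_th ≈ 3.19 mV, R_th ≈ 34.7 Ω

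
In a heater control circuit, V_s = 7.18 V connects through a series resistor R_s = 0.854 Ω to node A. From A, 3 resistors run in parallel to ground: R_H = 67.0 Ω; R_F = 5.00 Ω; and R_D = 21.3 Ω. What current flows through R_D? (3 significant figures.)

I ≈ 0.275 A

Equivalent of the parallel group: R_p = 3.819 Ω.
V_A by voltage divider: V_A = 7.18 × 3.819/(0.854 + 3.819) = 5.868 V.
I(R_D) = V_A / R_D = 5.868/21.3 = 0.2755 A.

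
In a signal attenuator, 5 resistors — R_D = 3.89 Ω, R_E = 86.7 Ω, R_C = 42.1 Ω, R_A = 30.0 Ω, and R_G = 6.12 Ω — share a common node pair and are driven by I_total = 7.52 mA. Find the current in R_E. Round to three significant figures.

I ≈ 0.177 mA

Total conductance ΣG = 1/3.89 + 1/86.7 + 1/42.1 + 1/30.0 + 1/6.12 = 0.4891 (units of 1/Ω).
By the current-divider rule, I = I_total · G_k/ΣG = 7.52 × 0.02358 = 0.1773 mA.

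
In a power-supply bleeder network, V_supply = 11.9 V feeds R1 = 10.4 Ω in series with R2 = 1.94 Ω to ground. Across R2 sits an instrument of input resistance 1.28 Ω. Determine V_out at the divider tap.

First combine the lower leg with the load: R2 ‖ R_L = 0.7712 Ω.
Voltage divider with the loaded lower leg: V_out = 11.9 × 0.7712/(10.4 + 0.7712) = 11.9 × 0.06903 = 0.8215 V.
(Unloaded it would be 1.87 V; the load pulls it down.)

V_out ≈ 0.821 V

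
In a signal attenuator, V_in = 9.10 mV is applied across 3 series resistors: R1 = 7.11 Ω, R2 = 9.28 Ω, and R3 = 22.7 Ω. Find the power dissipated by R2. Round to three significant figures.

Series current I = V_in/ΣR = 9.10/39.09 = 0.2328 mA.
P(R2) = I²·R2 = (0.2328)² × 9.28 = 0.5029 µW.

P ≈ 0.503 µW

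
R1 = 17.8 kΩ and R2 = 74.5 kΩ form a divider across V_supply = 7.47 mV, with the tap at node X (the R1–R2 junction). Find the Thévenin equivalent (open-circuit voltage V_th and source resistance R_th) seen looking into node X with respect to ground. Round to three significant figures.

V_th ≈ 6.03 mV, R_th ≈ 14.4 kΩ

With X open, the divider is unloaded: V_th = 7.47 × 74.5/92.30 = 6.029 mV.
Looking into X with the source shorted: R_th = R1·R2/(R1+R2) = 17.80 × 74.5/92.30 = 14.37 kΩ.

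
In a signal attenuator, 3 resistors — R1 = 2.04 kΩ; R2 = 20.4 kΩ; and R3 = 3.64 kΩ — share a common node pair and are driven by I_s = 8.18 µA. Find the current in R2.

I ≈ 0.493 µA

Total conductance ΣG = 1/2.04 + 1/20.4 + 1/3.64 = 0.8139 (units of 1/kΩ).
Current divider: I(R2) = I_s · G_k/ΣG = 8.18 × (0.04902/0.8139) = 8.18 × 0.06023 = 0.4926 µA.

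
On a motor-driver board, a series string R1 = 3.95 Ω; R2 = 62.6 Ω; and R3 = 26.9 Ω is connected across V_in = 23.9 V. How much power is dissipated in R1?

ΣR = 93.45 Ω → I = 23.9/93.45 = 0.2558 A.
P = I²R = 0.06541 × 3.95 = 0.2584 W.

P ≈ 0.258 W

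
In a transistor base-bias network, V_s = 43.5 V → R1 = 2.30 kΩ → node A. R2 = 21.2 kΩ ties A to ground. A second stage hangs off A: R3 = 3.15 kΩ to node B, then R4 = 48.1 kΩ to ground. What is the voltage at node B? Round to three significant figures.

V_B ≈ 35.4 V

Looking into the second stage from A: R3 + R4 = 51.25 kΩ appears in parallel with R2.
R2 ‖ (R3+R4) = 15.00 kΩ.
So V_A = 43.5 × 0.8670 = 37.72 V.
V_B = V_A × 0.9385 = 35.40 V.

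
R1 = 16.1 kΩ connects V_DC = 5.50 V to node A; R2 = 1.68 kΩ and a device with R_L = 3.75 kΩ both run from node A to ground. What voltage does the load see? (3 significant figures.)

V_out ≈ 0.370 V

The load sits in parallel with R2, giving an effective lower resistance R2' = R2·R_L/(R2+R_L) = 1.160 kΩ.
Then V_out = V_DC · R2'/(R1 + R2') = 5.50 × 1.160/17.26 = 0.3697 V.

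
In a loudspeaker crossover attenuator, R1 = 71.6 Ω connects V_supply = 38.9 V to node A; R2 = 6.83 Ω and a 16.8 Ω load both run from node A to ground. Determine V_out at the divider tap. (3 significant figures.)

V_out ≈ 2.47 V

R2 ‖ R_L = (6.83 × 16.8)/(6.83 + 16.8) = 4.856 Ω.
Then V_out = V_supply · R2'/(R1 + R2') = 38.9 × 4.856/76.46 = 2.471 V.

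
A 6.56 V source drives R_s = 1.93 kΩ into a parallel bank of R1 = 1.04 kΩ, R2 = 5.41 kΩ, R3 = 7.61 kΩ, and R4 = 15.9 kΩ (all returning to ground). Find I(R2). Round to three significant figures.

I ≈ 0.338 mA

Parallel bank: R_p = 1/(1/1.04 + 1/5.41 + 1/7.61 + 1/15.9) = 0.7459 kΩ.
V_A = 6.56 × 0.7459/2.676 = 1.829 V.
I(R2) = V_A / R2 = 1.829/5.41 = 0.3380 mA.
(Check via current divider: I_total = 2.452 mA; share G_k/ΣG = 0.1379 → same result.)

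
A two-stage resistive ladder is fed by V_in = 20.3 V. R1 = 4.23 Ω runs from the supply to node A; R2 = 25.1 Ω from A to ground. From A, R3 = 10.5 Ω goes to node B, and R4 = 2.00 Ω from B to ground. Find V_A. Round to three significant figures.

V_A ≈ 13.5 V

The second stage (R3 + R4 = 12.50 Ω) loads node A in parallel with R2.
R2 ‖ (R3+R4) = 8.344 Ω.
V_A = 20.3 × 8.344/(4.23 + 8.344) = 13.47 V.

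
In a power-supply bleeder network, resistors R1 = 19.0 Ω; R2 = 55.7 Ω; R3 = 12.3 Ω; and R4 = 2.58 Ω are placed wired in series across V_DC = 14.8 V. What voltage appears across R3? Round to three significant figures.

V ≈ 2.03 V

Series total: ΣR = 19.0 + 55.7 + 12.3 + 2.58 = 89.58 Ω.
V = V_DC · R/ΣR = 14.8 × 0.1373 = 2.032 V.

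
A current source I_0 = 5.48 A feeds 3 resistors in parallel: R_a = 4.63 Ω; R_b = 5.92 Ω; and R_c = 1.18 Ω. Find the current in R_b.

I ≈ 0.751 A

Conductances: ΣG = 1/4.63 + 1/5.92 + 1/1.18 = 1.232 (1/Ω).
Current divider: I(R_b) = I_0 · G_k/ΣG = 5.48 × (0.1689/1.232) = 5.48 × 0.1371 = 0.7511 A.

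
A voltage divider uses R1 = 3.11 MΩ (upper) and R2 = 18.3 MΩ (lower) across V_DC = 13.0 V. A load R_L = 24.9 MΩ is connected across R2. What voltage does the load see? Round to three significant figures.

V_out ≈ 10.0 V

R2 ‖ R_L = (18.3 × 24.9)/(18.3 + 24.9) = 10.55 MΩ.
Voltage divider with the loaded lower leg: V_out = 13.0 × 10.55/(3.11 + 10.55) = 13.0 × 0.7723 = 10.04 V.
(Unloaded it would be 11.1 V; the load pulls it down.)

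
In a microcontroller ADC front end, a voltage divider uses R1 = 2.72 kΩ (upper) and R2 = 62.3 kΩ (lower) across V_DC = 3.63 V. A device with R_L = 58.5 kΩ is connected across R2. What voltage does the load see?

First combine the lower leg with the load: R2 ‖ R_L = 30.17 kΩ.
Then V_out = V_DC · R2'/(R1 + R2') = 3.63 × 30.17/32.89 = 3.330 V.
(Unloaded it would be 3.48 V; the load pulls it down.)

V_out ≈ 3.33 V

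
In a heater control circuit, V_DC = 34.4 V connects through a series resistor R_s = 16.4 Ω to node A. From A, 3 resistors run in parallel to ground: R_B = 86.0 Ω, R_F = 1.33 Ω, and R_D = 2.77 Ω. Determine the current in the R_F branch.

I ≈ 1.33 A

Equivalent of the parallel group: R_p = 0.8893 Ω.
V_A by voltage divider: V_A = 34.4 × 0.8893/(16.4 + 0.8893) = 1.769 V.
I(R_F) = V_A / R_F = 1.769/1.33 = 1.330 A.
(Equivalently: I_total = 1.990 A, then current-divider fraction G_k/ΣG = 0.6686.)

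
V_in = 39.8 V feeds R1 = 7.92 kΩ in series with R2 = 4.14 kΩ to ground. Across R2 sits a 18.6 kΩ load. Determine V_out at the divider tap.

V_out ≈ 11.9 V

First combine the lower leg with the load: R2 ‖ R_L = 3.386 kΩ.
Voltage divider with the loaded lower leg: V_out = 39.8 × 3.386/(7.92 + 3.386) = 39.8 × 0.2995 = 11.92 V.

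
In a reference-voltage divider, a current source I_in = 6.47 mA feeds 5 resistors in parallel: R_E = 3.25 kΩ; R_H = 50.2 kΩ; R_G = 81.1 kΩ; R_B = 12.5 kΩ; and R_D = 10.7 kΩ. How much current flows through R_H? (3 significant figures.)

Total conductance ΣG = 1/3.25 + 1/50.2 + 1/81.1 + 1/12.5 + 1/10.7 = 0.5134 (units of 1/kΩ).
By the current-divider rule, I = I_in · G_k/ΣG = 6.47 × 0.03880 = 0.2510 mA.

I ≈ 0.251 mA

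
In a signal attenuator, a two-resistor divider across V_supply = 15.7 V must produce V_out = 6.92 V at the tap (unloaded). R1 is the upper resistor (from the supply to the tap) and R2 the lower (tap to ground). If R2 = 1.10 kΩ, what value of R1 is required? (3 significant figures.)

R1 ≈ 1.40 kΩ

The divider ratio is R2/(R1+R2) = 6.92/15.7 = 0.4408.
So R1 = R2 · (V_supply/V_out − 1) = 1.10 × (15.7/6.92 − 1) = 1.10 × 1.269 = 1.396 kΩ.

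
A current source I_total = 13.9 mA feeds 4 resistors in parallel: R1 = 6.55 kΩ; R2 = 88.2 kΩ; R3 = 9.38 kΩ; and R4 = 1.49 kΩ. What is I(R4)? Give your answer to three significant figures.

I ≈ 9.91 mA

ΣG = 1/6.55 + 1/88.2 + 1/9.38 + 1/1.49 = 0.9418.
By the current-divider rule, I = I_total · G_k/ΣG = 13.9 × 0.7126 = 9.906 mA.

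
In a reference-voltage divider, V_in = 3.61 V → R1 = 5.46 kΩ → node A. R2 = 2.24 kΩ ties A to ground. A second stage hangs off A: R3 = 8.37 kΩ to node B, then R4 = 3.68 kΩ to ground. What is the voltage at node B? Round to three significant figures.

V_B ≈ 0.283 V

Node A sees R2 in parallel with the series input of stage 2, R3 + R4 = 12.05 kΩ.
Effective lower resistance at A: R2 ‖ 12.05 = 1.889 kΩ.
So V_A = 3.61 × 0.2570 = 0.9279 V.
Stage 2 is unloaded, so V_B = V_A · R4/(R3+R4) = 0.9279 × 3.68/12.05 = 0.2834 V.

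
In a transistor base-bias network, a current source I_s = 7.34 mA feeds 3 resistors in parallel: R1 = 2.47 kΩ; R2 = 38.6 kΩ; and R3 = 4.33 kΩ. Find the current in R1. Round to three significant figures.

Conductances: ΣG = 1/2.47 + 1/38.6 + 1/4.33 = 0.6617 (1/kΩ).
Current divider: I(R1) = I_s · G_k/ΣG = 7.34 × (0.4049/0.6617) = 7.34 × 0.6118 = 4.491 mA.

I ≈ 4.49 mA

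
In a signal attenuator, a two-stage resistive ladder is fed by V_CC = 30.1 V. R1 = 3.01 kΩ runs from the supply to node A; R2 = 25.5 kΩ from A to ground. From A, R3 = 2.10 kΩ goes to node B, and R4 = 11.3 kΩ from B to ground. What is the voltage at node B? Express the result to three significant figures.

The second stage (R3 + R4 = 13.40 kΩ) loads node A in parallel with R2.
R2 ‖ (R3+R4) = 8.784 kΩ.
V_A = 30.1 × 8.784/(3.01 + 8.784) = 22.42 V.
V_B = V_A × 0.8433 = 18.90 V.

V_B ≈ 18.9 V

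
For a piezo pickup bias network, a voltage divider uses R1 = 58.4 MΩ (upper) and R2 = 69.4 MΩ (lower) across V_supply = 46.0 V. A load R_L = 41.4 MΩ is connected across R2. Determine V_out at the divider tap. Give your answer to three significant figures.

First combine the lower leg with the load: R2 ‖ R_L = 25.93 MΩ.
Voltage divider with the loaded lower leg: V_out = 46.0 × 25.93/(58.4 + 25.93) = 46.0 × 0.3075 = 14.14 V.

V_out ≈ 14.1 V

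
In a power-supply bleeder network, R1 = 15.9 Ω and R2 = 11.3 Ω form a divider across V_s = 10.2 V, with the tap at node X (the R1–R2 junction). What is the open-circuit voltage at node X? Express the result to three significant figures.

V_th ≈ 4.24 V

Open-circuit (no load on X): V_th = V_s · R2/(R1 + R2) = 10.2 × 11.3/(15.90 + 11.3) = 4.237 V.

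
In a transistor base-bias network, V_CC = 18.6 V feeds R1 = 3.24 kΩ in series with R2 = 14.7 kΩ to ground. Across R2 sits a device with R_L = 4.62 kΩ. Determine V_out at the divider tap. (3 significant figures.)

R2 ‖ R_L = (14.7 × 4.62)/(14.7 + 4.62) = 3.515 kΩ.
Then V_out = V_CC · R2'/(R1 + R2') = 18.6 × 3.515/6.755 = 9.679 V.
(Unloaded it would be 15.2 V; the load pulls it down.)

V_out ≈ 9.68 V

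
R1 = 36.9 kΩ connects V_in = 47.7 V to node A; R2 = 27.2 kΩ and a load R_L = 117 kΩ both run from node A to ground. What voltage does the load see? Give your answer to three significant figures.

V_out ≈ 17.9 V

The load sits in parallel with R2, giving an effective lower resistance R2' = R2·R_L/(R2+R_L) = 22.07 kΩ.
Voltage divider with the loaded lower leg: V_out = 47.7 × 22.07/(36.9 + 22.07) = 47.7 × 0.3743 = 17.85 V.
(Unloaded it would be 20.2 V; the load pulls it down.)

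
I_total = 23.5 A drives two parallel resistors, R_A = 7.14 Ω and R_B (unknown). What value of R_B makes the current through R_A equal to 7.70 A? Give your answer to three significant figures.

Two-branch current divider: I_A = I_total · R_B/(R_A + R_B).
With f = 0.3277, R_B = R_A · f/(1−f) = 7.14 × 0.4873 = 3.480 Ω.

R_B ≈ 3.48 Ω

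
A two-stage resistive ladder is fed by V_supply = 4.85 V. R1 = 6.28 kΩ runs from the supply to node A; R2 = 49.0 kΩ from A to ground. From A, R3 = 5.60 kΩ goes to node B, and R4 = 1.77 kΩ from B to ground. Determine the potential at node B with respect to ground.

The second stage (R3 + R4 = 7.370 kΩ) loads node A in parallel with R2.
R2 ‖ (R3+R4) = 6.406 kΩ.
So V_A = 4.85 × 0.5050 = 2.449 V.
Then the unloaded second divider: V_B = V_A × R4/(R3+R4) = 2.449 × 0.2402 = 0.5882 V.

V_B ≈ 0.588 V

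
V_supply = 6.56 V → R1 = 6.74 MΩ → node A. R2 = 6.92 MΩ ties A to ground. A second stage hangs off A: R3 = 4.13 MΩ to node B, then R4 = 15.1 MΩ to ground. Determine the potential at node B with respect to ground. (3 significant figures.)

Node A sees R2 in parallel with the series input of stage 2, R3 + R4 = 19.23 MΩ.
R2 ‖ (R3+R4) = 5.089 MΩ.
V_A = 6.56 × 5.089/(6.74 + 5.089) = 2.822 V.
Stage 2 is unloaded, so V_B = V_A · R4/(R3+R4) = 2.822 × 15.1/19.23 = 2.216 V.

V_B ≈ 2.22 V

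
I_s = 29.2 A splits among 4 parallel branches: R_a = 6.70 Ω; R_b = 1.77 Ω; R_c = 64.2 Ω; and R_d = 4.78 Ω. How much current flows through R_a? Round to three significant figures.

I ≈ 4.64 A

Conductances: ΣG = 1/6.70 + 1/1.77 + 1/64.2 + 1/4.78 = 0.9390 (1/Ω).
R_a takes the fraction G_k/ΣG = 0.1493/0.9390 = 0.1589, so I = 29.2 × 0.1589 = 4.641 A.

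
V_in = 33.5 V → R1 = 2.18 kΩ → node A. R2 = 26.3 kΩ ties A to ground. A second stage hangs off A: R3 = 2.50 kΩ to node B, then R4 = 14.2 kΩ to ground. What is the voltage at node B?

V_B ≈ 23.5 V

Looking into the second stage from A: R3 + R4 = 16.70 kΩ appears in parallel with R2.
Effective lower resistance at A: R2 ‖ 16.70 = 10.21 kΩ.
V_A = 33.5 × 10.21/(2.18 + 10.21) = 27.61 V.
V_B = V_A × 0.8503 = 23.47 V.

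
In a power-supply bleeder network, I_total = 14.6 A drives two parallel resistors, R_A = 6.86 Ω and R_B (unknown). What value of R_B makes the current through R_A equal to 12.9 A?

In a two-way split, I_A/I_total = R_B/(R_A + R_B).
12.9/14.6 = R_B/(R_A + R_B) → R_B = R_A · (0.8836)/(1 − 0.8836) = 6.86 × 7.588 = 52.06 Ω.

R_B ≈ 52.1 Ω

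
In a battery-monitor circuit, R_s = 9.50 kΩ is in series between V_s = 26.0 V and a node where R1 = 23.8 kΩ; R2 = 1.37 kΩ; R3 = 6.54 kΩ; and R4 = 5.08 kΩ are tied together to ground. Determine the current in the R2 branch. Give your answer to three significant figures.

I ≈ 1.63 mA

Equivalent of the parallel group: R_p = 0.8915 kΩ.
V_A = 26.0 × 0.8915/10.39 = 2.231 V.
I(R2) = V_A / R2 = 2.231/1.37 = 1.628 mA.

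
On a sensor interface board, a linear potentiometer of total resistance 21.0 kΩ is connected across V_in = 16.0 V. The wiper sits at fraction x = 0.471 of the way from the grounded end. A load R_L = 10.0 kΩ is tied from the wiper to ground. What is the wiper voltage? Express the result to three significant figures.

V_out ≈ 4.95 V

Split the track: R_lower = x·R_p = 9.891 kΩ, R_upper = (1−x)·R_p = 11.11 kΩ.
R_L loads the lower segment: effective lower R = 4.973 kΩ.
Loaded-divider output: V_out = 16.0 × 0.3092 = 4.947 V.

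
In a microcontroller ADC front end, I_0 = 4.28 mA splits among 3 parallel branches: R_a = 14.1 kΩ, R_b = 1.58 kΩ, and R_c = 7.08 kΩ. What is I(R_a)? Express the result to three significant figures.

I ≈ 0.359 mA

Conductances: ΣG = 1/14.1 + 1/1.58 + 1/7.08 = 0.8451 (1/kΩ).
R_a takes the fraction G_k/ΣG = 0.07092/0.8451 = 0.08392, so I = 4.28 × 0.08392 = 0.3592 mA.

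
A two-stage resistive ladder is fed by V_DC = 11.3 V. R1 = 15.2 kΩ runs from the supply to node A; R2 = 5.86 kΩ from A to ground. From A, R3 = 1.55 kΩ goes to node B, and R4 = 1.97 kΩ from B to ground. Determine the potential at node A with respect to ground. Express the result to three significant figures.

V_A ≈ 1.43 V

Looking into the second stage from A: R3 + R4 = 3.520 kΩ appears in parallel with R2.
R2 ‖ (R3+R4) = 2.199 kΩ.
First divider: V_A = V_DC · 2.199/(15.2 + 2.199) = 1.428 V.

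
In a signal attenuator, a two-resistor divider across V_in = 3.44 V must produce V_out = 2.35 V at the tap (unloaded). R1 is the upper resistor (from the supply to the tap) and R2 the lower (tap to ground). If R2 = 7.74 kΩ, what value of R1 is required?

Required fraction k = V_out/V_in = 0.6831.
Rearranging, R1 = R2·(1−k)/k = 7.74 × 0.4638 = 3.590 kΩ.

R1 ≈ 3.59 kΩ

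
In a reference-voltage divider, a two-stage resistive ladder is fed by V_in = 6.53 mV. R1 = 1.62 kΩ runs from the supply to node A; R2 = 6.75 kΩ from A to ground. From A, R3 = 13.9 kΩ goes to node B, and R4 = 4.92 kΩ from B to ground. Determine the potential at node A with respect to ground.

V_A ≈ 4.92 mV

Node A sees R2 in parallel with the series input of stage 2, R3 + R4 = 18.82 kΩ.
R2 ‖ (R3+R4) = 4.968 kΩ.
First divider: V_A = V_in · 4.968/(1.62 + 4.968) = 4.924 mV.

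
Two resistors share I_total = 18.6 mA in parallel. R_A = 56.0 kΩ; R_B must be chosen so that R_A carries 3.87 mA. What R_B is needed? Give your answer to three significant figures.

In a two-way split, I_A/I_total = R_B/(R_A + R_B).
With f = 0.2081, R_B = R_A · f/(1−f) = 56.0 × 0.2627 = 14.71 kΩ.

R_B ≈ 14.7 kΩ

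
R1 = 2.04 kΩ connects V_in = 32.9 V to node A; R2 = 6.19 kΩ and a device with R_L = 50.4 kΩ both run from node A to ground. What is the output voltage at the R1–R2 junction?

The load sits in parallel with R2, giving an effective lower resistance R2' = R2·R_L/(R2+R_L) = 5.513 kΩ.
Voltage divider with the loaded lower leg: V_out = 32.9 × 5.513/(2.04 + 5.513) = 32.9 × 0.7299 = 24.01 V.

V_out ≈ 24.0 V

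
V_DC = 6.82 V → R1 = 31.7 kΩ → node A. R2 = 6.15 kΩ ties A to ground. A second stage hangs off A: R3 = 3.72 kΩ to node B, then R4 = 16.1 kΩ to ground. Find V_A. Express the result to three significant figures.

V_A ≈ 0.880 V

The second stage (R3 + R4 = 19.82 kΩ) loads node A in parallel with R2.
Effective lower resistance at A: R2 ‖ 19.82 = 4.694 kΩ.
So V_A = 6.82 × 0.1290 = 0.8796 V.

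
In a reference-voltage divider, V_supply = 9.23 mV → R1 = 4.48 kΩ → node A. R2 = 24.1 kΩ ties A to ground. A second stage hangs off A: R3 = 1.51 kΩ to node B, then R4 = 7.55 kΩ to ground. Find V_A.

Node A sees R2 in parallel with the series input of stage 2, R3 + R4 = 9.060 kΩ.
R2 ‖ (R3+R4) = 6.585 kΩ.
First divider: V_A = V_supply · 6.585/(4.48 + 6.585) = 5.493 mV.

V_A ≈ 5.49 mV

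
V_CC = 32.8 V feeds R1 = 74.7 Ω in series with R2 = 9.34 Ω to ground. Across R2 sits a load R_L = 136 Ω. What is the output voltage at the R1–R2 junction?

V_out ≈ 3.44 V

First combine the lower leg with the load: R2 ‖ R_L = 8.740 Ω.
Now apply the divider: V_out = 32.8 × 0.1047 = 3.436 V.
(Unloaded it would be 3.65 V; the load pulls it down.)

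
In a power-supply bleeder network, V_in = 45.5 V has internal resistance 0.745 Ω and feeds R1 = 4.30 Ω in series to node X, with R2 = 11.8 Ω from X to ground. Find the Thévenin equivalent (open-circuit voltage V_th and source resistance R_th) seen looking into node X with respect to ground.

V_th ≈ 31.9 V, R_th ≈ 3.53 Ω

R1' = 0.745 + 4.30 = 5.045 Ω (source resistance + R1).
With X open, the divider is unloaded: V_th = 45.5 × 11.8/16.84 = 31.87 V.
Zeroing V_in shorts the top of R1' to ground, so R_th = R1' ‖ R2 = 3.534 Ω.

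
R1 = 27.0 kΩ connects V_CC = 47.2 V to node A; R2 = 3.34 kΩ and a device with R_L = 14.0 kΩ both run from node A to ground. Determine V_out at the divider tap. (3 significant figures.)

The load sits in parallel with R2, giving an effective lower resistance R2' = R2·R_L/(R2+R_L) = 2.697 kΩ.
Then V_out = V_CC · R2'/(R1 + R2') = 47.2 × 2.697/29.70 = 4.286 V.

V_out ≈ 4.29 V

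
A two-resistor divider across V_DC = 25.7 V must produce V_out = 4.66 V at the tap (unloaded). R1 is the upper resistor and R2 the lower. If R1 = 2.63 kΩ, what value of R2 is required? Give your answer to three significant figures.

The divider ratio is R2/(R1+R2) = 4.66/25.7 = 0.1813.
R2 = R1 · 0.1813/(1 − 0.1813) = 0.5825 kΩ.

R2 ≈ 0.583 kΩ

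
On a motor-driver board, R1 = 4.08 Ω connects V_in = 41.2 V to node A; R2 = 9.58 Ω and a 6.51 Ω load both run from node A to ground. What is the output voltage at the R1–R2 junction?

The load sits in parallel with R2, giving an effective lower resistance R2' = R2·R_L/(R2+R_L) = 3.876 Ω.
Voltage divider with the loaded lower leg: V_out = 41.2 × 3.876/(4.08 + 3.876) = 41.2 × 0.4872 = 20.07 V.

V_out ≈ 20.1 V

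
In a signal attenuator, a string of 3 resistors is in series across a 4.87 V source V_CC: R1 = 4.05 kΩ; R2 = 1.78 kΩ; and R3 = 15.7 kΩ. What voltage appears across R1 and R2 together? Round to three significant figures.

ΣR = 4.05 + 1.78 + 15.7 = 21.53 kΩ.
R_{R1..R2} = 4.05 + 1.78 = 5.830 kΩ.
V = V_CC · R/ΣR = 4.87 × 0.2708 = 1.319 V.

V ≈ 1.32 V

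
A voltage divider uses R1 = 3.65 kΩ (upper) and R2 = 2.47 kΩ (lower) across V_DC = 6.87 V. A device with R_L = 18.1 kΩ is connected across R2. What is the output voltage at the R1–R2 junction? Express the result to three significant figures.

V_out ≈ 2.56 V

First combine the lower leg with the load: R2 ‖ R_L = 2.173 kΩ.
Voltage divider with the loaded lower leg: V_out = 6.87 × 2.173/(3.65 + 2.173) = 6.87 × 0.3732 = 2.564 V.
(Unloaded it would be 2.77 V; the load pulls it down.)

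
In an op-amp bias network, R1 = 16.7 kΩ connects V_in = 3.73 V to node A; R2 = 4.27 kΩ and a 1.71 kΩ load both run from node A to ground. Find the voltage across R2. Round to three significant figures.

The load sits in parallel with R2, giving an effective lower resistance R2' = R2·R_L/(R2+R_L) = 1.221 kΩ.
Now apply the divider: V_out = 3.73 × 0.06813 = 0.2541 V.

V_out ≈ 0.254 V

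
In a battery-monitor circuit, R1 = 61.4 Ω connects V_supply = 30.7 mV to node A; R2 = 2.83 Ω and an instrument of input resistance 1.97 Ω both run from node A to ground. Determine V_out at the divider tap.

The load sits in parallel with R2, giving an effective lower resistance R2' = R2·R_L/(R2+R_L) = 1.161 Ω.
Voltage divider with the loaded lower leg: V_out = 30.7 × 1.161/(61.4 + 1.161) = 30.7 × 0.01857 = 0.5700 mV.

V_out ≈ 0.570 mV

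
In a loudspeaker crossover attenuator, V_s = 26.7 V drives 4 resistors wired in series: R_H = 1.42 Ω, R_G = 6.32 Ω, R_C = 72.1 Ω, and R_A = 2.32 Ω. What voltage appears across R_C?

ΣR = 1.42 + 6.32 + 72.1 + 2.32 = 82.16 Ω.
By the voltage-divider rule, V = 26.7 × 72.10/82.16 = 23.43 V.

V ≈ 23.4 V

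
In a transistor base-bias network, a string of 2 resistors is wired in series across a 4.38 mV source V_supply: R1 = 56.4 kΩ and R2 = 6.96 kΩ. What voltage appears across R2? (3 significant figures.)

V ≈ 0.481 mV

ΣR = 56.4 + 6.96 = 63.36 kΩ.
V = V_supply · R/ΣR = 4.38 × 0.1098 = 0.4811 mV.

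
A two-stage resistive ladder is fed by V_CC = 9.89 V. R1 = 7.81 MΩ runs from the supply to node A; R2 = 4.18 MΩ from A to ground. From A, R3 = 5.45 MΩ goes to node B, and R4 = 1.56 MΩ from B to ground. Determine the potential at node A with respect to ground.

Looking into the second stage from A: R3 + R4 = 7.010 MΩ appears in parallel with R2.
R2 ‖ (R3+R4) = 2.619 MΩ.
So V_A = 9.89 × 0.2511 = 2.483 V.

V_A ≈ 2.48 V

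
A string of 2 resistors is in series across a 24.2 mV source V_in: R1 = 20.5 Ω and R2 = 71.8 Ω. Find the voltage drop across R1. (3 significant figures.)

V ≈ 5.37 mV

ΣR = 20.5 + 71.8 = 92.30 Ω.
By the voltage-divider rule, V = 24.2 × 20.50/92.30 = 5.375 mV.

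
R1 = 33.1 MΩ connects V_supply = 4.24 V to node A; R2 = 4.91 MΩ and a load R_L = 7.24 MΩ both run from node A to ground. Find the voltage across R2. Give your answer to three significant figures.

R2 ‖ R_L = (4.91 × 7.24)/(4.91 + 7.24) = 2.926 MΩ.
Then V_out = V_supply · R2'/(R1 + R2') = 4.24 × 2.926/36.03 = 0.3443 V.

V_out ≈ 0.344 V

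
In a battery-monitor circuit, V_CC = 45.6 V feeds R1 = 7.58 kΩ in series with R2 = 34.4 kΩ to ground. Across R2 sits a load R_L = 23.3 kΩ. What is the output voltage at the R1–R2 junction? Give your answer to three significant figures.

V_out ≈ 29.5 V

The load sits in parallel with R2, giving an effective lower resistance R2' = R2·R_L/(R2+R_L) = 13.89 kΩ.
Then V_out = V_CC · R2'/(R1 + R2') = 45.6 × 13.89/21.47 = 29.50 V.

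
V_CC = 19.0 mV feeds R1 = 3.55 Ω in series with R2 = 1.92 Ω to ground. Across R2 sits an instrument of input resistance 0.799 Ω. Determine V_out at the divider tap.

V_out ≈ 2.61 mV

First combine the lower leg with the load: R2 ‖ R_L = 0.5642 Ω.
Now apply the divider: V_out = 19.0 × 0.1371 = 2.606 mV.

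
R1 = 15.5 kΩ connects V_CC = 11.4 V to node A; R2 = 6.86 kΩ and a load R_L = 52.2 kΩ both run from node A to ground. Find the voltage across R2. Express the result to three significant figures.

R2 ‖ R_L = (6.86 × 52.2)/(6.86 + 52.2) = 6.063 kΩ.
Then V_out = V_CC · R2'/(R1 + R2') = 11.4 × 6.063/21.56 = 3.205 V.
(Unloaded it would be 3.50 V; the load pulls it down.)

V_out ≈ 3.21 V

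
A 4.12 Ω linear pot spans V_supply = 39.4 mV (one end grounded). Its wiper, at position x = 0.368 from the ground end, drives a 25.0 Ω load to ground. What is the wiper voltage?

Lower segment x·R_p = 1.516 Ω; upper segment (1−x)·R_p = 2.604 Ω.
R_L loads the lower segment: effective lower R = 1.429 Ω.
Loaded-divider output: V_out = 39.4 × 0.3544 = 13.96 mV.
(Unloaded: V_out = x·V_supply = 14.5 mV.)

V_out ≈ 14.0 mV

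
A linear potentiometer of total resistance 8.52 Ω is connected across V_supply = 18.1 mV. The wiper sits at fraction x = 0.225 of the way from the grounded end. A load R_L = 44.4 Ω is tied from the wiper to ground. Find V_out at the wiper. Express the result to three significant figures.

V_out ≈ 3.94 mV

Lower segment x·R_p = 1.917 Ω; upper segment (1−x)·R_p = 6.603 Ω.
R_L loads the lower segment: effective lower R = 1.838 Ω.
Loaded-divider output: V_out = 18.1 × 0.2177 = 3.941 mV.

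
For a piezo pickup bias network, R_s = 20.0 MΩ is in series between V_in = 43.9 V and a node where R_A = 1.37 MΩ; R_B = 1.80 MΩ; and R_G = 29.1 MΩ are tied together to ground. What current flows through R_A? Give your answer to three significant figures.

I ≈ 1.17 µA

Parallel bank: R_p = 1/(1/1.37 + 1/1.80 + 1/29.1) = 0.7577 MΩ.
Node voltage V_A = V_in · R_p/(R_s + R_p) = 43.9 × 0.03650 = 1.602 V.
I(R_A) = V_A / R_A = 1.602/1.37 = 1.170 µA.
(Check via current divider: I_total = 2.115 µA; share G_k/ΣG = 0.5530 → same result.)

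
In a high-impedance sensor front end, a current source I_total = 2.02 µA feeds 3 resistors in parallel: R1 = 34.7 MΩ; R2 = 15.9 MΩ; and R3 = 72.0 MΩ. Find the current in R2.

I ≈ 1.20 µA

Total conductance ΣG = 1/34.7 + 1/15.9 + 1/72.0 = 0.1056 (units of 1/MΩ).
By the current-divider rule, I = I_total · G_k/ΣG = 2.02 × 0.5956 = 1.203 µA.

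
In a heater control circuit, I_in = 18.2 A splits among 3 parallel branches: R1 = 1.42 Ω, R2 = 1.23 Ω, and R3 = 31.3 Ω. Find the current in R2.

Total conductance ΣG = 1/1.42 + 1/1.23 + 1/31.3 = 1.549 (units of 1/Ω).
R2 takes the fraction G_k/ΣG = 0.8130/1.549 = 0.5248, so I = 18.2 × 0.5248 = 9.551 A.

I ≈ 9.55 A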